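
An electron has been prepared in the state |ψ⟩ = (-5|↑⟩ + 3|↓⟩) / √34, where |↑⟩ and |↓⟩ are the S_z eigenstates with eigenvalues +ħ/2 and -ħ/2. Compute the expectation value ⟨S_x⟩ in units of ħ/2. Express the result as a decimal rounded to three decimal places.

⟨σ_x⟩ = 2 Re(a* b)/(|a|²+|b|²) with a = -5, b = 3.
a* b = -15, so ⟨σ_x⟩ = -30/34.
⟨S_x⟩ = (ħ/2)·⟨σ_x⟩.

-0.882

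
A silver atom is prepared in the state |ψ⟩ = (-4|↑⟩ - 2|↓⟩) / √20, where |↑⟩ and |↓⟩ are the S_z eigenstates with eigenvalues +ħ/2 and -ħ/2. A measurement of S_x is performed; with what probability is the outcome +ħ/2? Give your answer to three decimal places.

|+x⟩ = (|↑⟩ + |↓⟩)/√2, so ⟨+x|ψ⟩ = (-6) / (√2·√20).
P = |-6|² / 40 = 36/40.

0.900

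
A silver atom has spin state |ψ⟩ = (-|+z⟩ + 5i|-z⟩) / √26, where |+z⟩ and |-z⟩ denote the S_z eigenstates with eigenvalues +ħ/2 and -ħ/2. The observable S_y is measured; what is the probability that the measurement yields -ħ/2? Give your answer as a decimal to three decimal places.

0.692

|-y⟩ = (|+z⟩ - i|-z⟩)/√2, so ⟨-y|ψ⟩ = (-6) / (√2·√26).
P = |-6|² / 52 = 36/52.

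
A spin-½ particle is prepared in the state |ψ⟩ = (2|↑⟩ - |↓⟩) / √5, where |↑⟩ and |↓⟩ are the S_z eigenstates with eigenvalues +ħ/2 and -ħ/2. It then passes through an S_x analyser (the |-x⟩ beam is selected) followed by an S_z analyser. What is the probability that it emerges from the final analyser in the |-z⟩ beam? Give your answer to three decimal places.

First analyser (S_x): P(|-x⟩) = |⟨-x|ψ⟩|² = 9/10.
After stage 1 the state is |-x⟩; P(|-z⟩) = |⟨-z|-x⟩|² = 1/2.
Joint probability = 9/10 × 1/2 = 0.450.

0.450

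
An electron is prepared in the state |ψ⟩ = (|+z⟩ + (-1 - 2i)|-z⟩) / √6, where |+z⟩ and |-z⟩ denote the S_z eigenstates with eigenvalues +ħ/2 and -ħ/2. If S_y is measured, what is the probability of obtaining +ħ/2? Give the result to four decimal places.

0.1667

|+y⟩ = (|+z⟩ + i|-z⟩)/√2, so ⟨+y|ψ⟩ = (-1 + i) / (√2·√6).
P = |-1 + i|² / 12 = 2/12.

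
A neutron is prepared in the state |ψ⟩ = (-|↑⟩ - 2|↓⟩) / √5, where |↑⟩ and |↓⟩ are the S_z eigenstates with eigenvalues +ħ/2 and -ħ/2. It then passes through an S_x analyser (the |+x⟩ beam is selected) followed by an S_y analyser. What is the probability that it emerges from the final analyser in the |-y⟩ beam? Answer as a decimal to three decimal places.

0.450

First analyser (S_x): P(|+x⟩) = |⟨+x|ψ⟩|² = 9/10.
After stage 1 the state is |+x⟩; P(|-y⟩) = |⟨-y|+x⟩|² = 1/2.
Joint probability = 9/10 × 1/2 = 0.450.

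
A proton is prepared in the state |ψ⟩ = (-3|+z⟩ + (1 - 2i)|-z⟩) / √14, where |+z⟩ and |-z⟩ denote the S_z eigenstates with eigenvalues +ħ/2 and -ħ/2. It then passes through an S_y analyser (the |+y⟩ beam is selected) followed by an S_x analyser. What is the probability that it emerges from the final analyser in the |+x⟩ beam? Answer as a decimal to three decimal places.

First analyser (S_y): P(|+y⟩) = |⟨+y|ψ⟩|² = 26/28.
After stage 1 the state is |+y⟩; P(|+x⟩) = |⟨+x|+y⟩|² = 1/2.
Joint probability = 26/28 × 1/2 = 0.464.

0.464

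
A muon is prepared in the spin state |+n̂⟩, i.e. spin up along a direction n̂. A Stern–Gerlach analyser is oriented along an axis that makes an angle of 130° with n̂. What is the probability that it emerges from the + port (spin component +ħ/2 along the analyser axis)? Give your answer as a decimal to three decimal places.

0.179

For spin-½, the probability of finding spin-up along an axis at angle θ to the initial spin direction is cos²(θ/2); spin-down is sin²(θ/2).
θ = 130°, so P = cos²(65°) ≈ 0.179.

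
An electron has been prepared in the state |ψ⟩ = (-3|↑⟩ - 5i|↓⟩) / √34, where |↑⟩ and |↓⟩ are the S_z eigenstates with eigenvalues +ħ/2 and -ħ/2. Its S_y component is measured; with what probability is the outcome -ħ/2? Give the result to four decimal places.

0.0588

|-y⟩ = (|↑⟩ - i|↓⟩)/√2, so ⟨-y|ψ⟩ = (2) / (√2·√34).
P = |2|² / 68 = 4/68.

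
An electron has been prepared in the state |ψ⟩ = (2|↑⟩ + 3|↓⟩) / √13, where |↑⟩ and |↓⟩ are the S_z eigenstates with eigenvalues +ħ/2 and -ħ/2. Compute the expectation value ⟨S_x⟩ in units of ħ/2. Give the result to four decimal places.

0.9231

⟨σ_x⟩ = 2 Re(a* b)/(|a|²+|b|²) with a = 2, b = 3.
a* b = 6, so ⟨σ_x⟩ = 12/13.
⟨S_x⟩ = (ħ/2)·⟨σ_x⟩.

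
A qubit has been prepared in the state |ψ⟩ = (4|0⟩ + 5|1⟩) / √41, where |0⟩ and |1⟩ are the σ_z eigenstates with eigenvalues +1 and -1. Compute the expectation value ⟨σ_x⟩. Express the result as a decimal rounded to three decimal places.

⟨σ_x⟩ = 2 Re(a* b)/(|a|²+|b|²) with a = 4, b = 5.
a* b = 20, so ⟨σ_x⟩ = 40/41.

0.976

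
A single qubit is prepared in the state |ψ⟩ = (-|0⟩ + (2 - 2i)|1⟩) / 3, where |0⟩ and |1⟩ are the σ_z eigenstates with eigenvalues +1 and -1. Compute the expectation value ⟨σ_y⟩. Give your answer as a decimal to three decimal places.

0.444

⟨σ_y⟩ = 2 Im(a* b)/(|a|²+|b|²) with a = -1, b = (2 - 2i).
a* b = (-2 + 2i), so ⟨σ_y⟩ = 4/9.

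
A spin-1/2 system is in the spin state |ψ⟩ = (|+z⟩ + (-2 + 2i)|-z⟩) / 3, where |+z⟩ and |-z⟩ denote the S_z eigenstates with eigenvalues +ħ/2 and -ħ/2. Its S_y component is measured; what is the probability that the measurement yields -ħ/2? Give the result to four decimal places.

0.2778

|-y⟩ = (|+z⟩ - i|-z⟩)/√2, so ⟨-y|ψ⟩ = (-1 - 2i) / (√2·3).
P = |-1 - 2i|² / 18 = 5/18.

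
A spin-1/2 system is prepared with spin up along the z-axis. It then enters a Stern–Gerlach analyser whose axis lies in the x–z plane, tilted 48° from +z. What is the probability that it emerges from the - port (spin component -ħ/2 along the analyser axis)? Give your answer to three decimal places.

For spin-½, the probability of finding spin-up along an axis at angle θ to the initial spin direction is cos²(θ/2); spin-down is sin²(θ/2).
θ = 48°, so P = sin²(24°) ≈ 0.165.

0.165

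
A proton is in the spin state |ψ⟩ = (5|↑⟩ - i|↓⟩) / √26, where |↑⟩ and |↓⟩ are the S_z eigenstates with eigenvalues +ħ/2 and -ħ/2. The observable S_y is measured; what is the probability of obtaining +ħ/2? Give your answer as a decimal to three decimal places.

0.308

|+y⟩ = (|↑⟩ + i|↓⟩)/√2, so ⟨+y|ψ⟩ = (4) / (√2·√26).
P = |4|² / 52 = 16/52.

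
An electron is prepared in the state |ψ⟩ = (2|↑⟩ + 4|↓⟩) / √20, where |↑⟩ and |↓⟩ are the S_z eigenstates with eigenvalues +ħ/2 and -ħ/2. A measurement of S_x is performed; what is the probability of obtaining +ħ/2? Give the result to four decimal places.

0.9000

|+x⟩ = (|↑⟩ + |↓⟩)/√2, so ⟨+x|ψ⟩ = (6) / (√2·√20).
P = |6|² / 40 = 36/40.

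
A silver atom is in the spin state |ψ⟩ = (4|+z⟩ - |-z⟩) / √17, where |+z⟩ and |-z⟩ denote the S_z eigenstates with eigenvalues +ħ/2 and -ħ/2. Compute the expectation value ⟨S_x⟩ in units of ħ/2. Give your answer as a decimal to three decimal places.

-0.471

⟨σ_x⟩ = 2 Re(a* b)/(|a|²+|b|²) with a = 4, b = -1.
a* b = -4, so ⟨σ_x⟩ = -8/17.
⟨S_x⟩ = (ħ/2)·⟨σ_x⟩.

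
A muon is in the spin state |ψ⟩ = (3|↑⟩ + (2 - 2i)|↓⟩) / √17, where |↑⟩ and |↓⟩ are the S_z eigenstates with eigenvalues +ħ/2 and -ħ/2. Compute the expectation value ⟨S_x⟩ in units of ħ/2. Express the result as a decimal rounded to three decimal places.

⟨σ_x⟩ = 2 Re(a* b)/(|a|²+|b|²) with a = 3, b = (2 - 2i).
a* b = (6 - 6i), so ⟨σ_x⟩ = 12/17.
⟨S_x⟩ = (ħ/2)·⟨σ_x⟩.

0.706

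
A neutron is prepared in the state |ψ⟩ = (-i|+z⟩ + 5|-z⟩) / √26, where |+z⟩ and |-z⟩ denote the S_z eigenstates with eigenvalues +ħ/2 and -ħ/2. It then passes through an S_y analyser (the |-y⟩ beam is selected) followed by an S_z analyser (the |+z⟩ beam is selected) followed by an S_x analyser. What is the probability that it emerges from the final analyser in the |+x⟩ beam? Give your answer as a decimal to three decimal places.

First analyser (S_y): P(|-y⟩) = |⟨-y|ψ⟩|² = 16/52.
After stage 1 the state is |-y⟩; P(|+z⟩) = |⟨+z|-y⟩|² = 1/2.
After stage 2 the state is |+z⟩; P(|+x⟩) = |⟨+x|+z⟩|² = 1/2.
Joint probability = 16/52 × 1/2 × 1/2 = 0.077.

0.077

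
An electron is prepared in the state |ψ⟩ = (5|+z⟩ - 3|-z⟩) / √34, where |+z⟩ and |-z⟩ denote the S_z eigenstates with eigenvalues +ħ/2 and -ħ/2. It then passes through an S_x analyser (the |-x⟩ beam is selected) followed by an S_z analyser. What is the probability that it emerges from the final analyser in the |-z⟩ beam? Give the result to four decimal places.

First analyser (S_x): P(|-x⟩) = |⟨-x|ψ⟩|² = 64/68.
After stage 1 the state is |-x⟩; P(|-z⟩) = |⟨-z|-x⟩|² = 1/2.
Joint probability = 64/68 × 1/2 = 0.4706.

0.4706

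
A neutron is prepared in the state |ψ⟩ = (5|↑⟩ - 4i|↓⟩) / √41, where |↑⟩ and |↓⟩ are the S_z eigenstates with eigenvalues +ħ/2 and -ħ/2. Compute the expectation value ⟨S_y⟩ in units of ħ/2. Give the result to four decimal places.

-0.9756

⟨σ_y⟩ = 2 Im(a* b)/(|a|²+|b|²) with a = 5, b = -4i.
a* b = -20i, so ⟨σ_y⟩ = -40/41.
⟨S_y⟩ = (ħ/2)·⟨σ_y⟩.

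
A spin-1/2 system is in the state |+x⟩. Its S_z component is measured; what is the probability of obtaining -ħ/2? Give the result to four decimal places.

In the S_z basis, |+x⟩ = (|+z⟩ + |-z⟩)/√2 and |-z⟩ = |-z⟩.
|⟨-z|+x⟩|² = 1/2.

0.5000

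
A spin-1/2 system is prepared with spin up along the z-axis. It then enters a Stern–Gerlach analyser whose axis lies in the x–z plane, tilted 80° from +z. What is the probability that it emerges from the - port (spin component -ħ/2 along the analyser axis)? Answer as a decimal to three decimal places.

0.413

For spin-½, the probability of finding spin-up along an axis at angle θ to the initial spin direction is cos²(θ/2); spin-down is sin²(θ/2).
θ = 80°, so P = sin²(40°) ≈ 0.413.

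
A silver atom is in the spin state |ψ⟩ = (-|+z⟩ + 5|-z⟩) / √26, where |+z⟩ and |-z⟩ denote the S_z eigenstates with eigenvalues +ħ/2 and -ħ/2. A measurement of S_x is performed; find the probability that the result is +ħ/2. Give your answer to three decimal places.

|+x⟩ = (|+z⟩ + |-z⟩)/√2, so ⟨+x|ψ⟩ = (4) / (√2·√26).
P = |4|² / 52 = 16/52.

0.308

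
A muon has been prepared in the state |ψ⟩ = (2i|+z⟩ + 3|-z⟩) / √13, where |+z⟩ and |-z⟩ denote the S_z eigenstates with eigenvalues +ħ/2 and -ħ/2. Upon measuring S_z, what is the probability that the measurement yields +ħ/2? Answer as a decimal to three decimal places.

The +ħ/2 outcome corresponds to |+z⟩. Its amplitude in |ψ⟩ is 2i/√13.
P = |2i|² / 13 = 4/13.

0.308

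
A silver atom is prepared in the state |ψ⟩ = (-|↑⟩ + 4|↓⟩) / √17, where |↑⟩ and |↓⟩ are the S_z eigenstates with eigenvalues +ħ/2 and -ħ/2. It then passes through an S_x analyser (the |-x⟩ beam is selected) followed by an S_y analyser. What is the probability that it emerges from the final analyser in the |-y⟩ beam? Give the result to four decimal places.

0.3676

First analyser (S_x): P(|-x⟩) = |⟨-x|ψ⟩|² = 25/34.
After stage 1 the state is |-x⟩; P(|-y⟩) = |⟨-y|-x⟩|² = 1/2.
Joint probability = 25/34 × 1/2 = 0.3676.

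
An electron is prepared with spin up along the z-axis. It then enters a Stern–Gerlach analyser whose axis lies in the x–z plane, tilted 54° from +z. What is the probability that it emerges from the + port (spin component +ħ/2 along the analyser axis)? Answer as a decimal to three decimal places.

0.794

For spin-½, the probability of finding spin-up along an axis at angle θ to the initial spin direction is cos²(θ/2); spin-down is sin²(θ/2).
θ = 54°, so P = cos²(27°) ≈ 0.794.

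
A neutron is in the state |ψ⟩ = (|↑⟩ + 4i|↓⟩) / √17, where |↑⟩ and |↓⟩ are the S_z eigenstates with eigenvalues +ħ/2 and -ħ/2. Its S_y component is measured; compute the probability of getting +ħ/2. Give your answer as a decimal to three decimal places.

|+y⟩ = (|↑⟩ + i|↓⟩)/√2, so ⟨+y|ψ⟩ = (5) / (√2·√17).
P = |5|² / 34 = 25/34.

0.735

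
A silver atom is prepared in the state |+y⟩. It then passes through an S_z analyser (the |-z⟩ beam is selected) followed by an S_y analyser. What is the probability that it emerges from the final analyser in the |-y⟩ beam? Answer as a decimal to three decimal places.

0.250

First analyser (S_z): from |+y⟩, P(|-z⟩) = 1/2.
After stage 1 the state is |-z⟩; P(|-y⟩) = |⟨-y|-z⟩|² = 1/2.
Joint probability = 1/2 × 1/2 = 0.250.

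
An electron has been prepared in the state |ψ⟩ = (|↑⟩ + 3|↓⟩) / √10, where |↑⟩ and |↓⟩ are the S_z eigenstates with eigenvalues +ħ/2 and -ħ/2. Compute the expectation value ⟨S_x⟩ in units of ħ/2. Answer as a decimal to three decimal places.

⟨σ_x⟩ = 2 Re(a* b)/(|a|²+|b|²) with a = 1, b = 3.
a* b = 3, so ⟨σ_x⟩ = 6/10.
⟨S_x⟩ = (ħ/2)·⟨σ_x⟩.

0.600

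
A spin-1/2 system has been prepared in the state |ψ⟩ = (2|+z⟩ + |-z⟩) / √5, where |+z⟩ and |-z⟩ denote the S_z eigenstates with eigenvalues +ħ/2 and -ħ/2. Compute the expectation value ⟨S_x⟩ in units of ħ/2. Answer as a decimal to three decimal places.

0.800

⟨σ_x⟩ = 2 Re(a* b)/(|a|²+|b|²) with a = 2, b = 1.
a* b = 2, so ⟨σ_x⟩ = 4/5.
⟨S_x⟩ = (ħ/2)·⟨σ_x⟩.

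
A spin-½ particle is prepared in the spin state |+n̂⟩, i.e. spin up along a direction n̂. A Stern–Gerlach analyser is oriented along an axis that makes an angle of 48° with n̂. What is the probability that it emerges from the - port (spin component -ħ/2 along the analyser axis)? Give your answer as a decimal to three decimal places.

For spin-½, the probability of finding spin-up along an axis at angle θ to the initial spin direction is cos²(θ/2); spin-down is sin²(θ/2).
θ = 48°, so P = sin²(24°) ≈ 0.165.

0.165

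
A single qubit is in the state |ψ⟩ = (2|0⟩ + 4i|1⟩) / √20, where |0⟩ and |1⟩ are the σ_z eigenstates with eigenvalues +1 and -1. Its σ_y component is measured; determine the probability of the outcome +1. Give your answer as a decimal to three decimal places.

|+y⟩ = (|0⟩ + i|1⟩)/√2, so ⟨+y|ψ⟩ = (6) / (√2·√20).
P = |6|² / 40 = 36/40.

0.900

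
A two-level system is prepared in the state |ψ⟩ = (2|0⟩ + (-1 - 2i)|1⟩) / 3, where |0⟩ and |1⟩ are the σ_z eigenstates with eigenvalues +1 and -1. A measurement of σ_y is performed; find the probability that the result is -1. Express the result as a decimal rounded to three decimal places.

|-y⟩ = (|0⟩ - i|1⟩)/√2, so ⟨-y|ψ⟩ = (4 - i) / (√2·3).
P = |4 - i|² / 18 = 17/18.

0.944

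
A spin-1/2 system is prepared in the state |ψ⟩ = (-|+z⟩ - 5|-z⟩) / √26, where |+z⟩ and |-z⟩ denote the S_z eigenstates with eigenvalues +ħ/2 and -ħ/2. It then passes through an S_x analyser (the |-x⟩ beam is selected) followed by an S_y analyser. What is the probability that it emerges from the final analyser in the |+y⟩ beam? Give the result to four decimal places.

First analyser (S_x): P(|-x⟩) = |⟨-x|ψ⟩|² = 16/52.
After stage 1 the state is |-x⟩; P(|+y⟩) = |⟨+y|-x⟩|² = 1/2.
Joint probability = 16/52 × 1/2 = 0.1538.

0.1538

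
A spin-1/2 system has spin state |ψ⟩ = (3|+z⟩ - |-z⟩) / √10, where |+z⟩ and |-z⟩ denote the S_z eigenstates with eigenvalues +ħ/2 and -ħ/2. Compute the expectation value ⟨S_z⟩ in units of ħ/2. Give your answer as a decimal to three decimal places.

⟨σ_z⟩ = |a|² - |b|² divided by |a|²+|b|², with a, b the |+z⟩, |-z⟩ amplitudes.
= (9 - 1)/10 = 8/10.
⟨S_z⟩ = (ħ/2)·⟨σ_z⟩.

0.800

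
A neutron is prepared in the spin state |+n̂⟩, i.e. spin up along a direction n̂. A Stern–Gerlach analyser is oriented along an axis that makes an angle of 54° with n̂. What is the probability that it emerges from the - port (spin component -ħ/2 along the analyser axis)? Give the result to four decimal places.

0.2061

For spin-½, the probability of finding spin-up along an axis at angle θ to the initial spin direction is cos²(θ/2); spin-down is sin²(θ/2).
θ = 54°, so P = sin²(27°) ≈ 0.2061.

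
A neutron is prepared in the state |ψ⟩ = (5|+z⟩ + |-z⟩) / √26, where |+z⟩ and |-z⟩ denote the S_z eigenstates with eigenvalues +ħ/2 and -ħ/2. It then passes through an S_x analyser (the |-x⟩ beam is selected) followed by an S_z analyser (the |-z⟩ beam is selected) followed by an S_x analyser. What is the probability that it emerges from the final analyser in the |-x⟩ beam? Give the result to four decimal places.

First analyser (S_x): P(|-x⟩) = |⟨-x|ψ⟩|² = 16/52.
After stage 1 the state is |-x⟩; P(|-z⟩) = |⟨-z|-x⟩|² = 1/2.
After stage 2 the state is |-z⟩; P(|-x⟩) = |⟨-x|-z⟩|² = 1/2.
Joint probability = 16/52 × 1/2 × 1/2 = 0.0769.

0.0769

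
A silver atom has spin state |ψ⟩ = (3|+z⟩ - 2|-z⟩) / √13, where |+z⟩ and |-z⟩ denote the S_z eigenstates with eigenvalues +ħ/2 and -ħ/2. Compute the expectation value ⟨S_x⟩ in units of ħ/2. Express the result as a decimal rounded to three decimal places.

-0.923

⟨σ_x⟩ = 2 Re(a* b)/(|a|²+|b|²) with a = 3, b = -2.
a* b = -6, so ⟨σ_x⟩ = -12/13.
⟨S_x⟩ = (ħ/2)·⟨σ_x⟩.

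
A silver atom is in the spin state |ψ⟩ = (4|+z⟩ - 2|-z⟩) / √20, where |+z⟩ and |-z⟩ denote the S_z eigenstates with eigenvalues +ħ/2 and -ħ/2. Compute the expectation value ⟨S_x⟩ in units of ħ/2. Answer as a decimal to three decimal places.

-0.800

⟨σ_x⟩ = 2 Re(a* b)/(|a|²+|b|²) with a = 4, b = -2.
a* b = -8, so ⟨σ_x⟩ = -16/20.
⟨S_x⟩ = (ħ/2)·⟨σ_x⟩.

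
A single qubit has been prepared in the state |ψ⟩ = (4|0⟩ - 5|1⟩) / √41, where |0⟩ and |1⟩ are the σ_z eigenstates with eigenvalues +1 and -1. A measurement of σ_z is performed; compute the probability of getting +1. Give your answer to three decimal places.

The +1 outcome corresponds to |0⟩. Its amplitude in |ψ⟩ is 4/√41.
P = |4|² / 41 = 16/41.

0.390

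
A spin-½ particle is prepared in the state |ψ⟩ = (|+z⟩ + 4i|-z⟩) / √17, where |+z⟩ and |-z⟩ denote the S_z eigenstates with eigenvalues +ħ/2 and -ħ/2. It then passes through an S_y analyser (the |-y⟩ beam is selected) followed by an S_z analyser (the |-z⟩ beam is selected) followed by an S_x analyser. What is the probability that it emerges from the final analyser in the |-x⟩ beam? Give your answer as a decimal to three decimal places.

First analyser (S_y): P(|-y⟩) = |⟨-y|ψ⟩|² = 9/34.
After stage 1 the state is |-y⟩; P(|-z⟩) = |⟨-z|-y⟩|² = 1/2.
After stage 2 the state is |-z⟩; P(|-x⟩) = |⟨-x|-z⟩|² = 1/2.
Joint probability = 9/34 × 1/2 × 1/2 = 0.066.

0.066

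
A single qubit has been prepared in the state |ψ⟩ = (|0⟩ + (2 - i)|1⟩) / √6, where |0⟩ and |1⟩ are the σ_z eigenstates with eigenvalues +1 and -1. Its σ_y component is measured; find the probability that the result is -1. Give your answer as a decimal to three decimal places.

|-y⟩ = (|0⟩ - i|1⟩)/√2, so ⟨-y|ψ⟩ = (2 + 2i) / (√2·√6).
P = |2 + 2i|² / 12 = 8/12.

0.667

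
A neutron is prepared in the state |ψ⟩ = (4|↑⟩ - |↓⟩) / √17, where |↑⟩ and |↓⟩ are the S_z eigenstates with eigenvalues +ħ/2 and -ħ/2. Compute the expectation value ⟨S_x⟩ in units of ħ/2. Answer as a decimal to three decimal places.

⟨σ_x⟩ = 2 Re(a* b)/(|a|²+|b|²) with a = 4, b = -1.
a* b = -4, so ⟨σ_x⟩ = -8/17.
⟨S_x⟩ = (ħ/2)·⟨σ_x⟩.

-0.471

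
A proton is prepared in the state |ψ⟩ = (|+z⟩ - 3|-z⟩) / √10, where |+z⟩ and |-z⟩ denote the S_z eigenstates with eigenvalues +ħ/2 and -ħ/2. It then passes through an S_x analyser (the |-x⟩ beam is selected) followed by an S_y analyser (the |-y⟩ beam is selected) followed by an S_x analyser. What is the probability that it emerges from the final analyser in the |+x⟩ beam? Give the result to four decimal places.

0.2000

First analyser (S_x): P(|-x⟩) = |⟨-x|ψ⟩|² = 16/20.
After stage 1 the state is |-x⟩; P(|-y⟩) = |⟨-y|-x⟩|² = 1/2.
After stage 2 the state is |-y⟩; P(|+x⟩) = |⟨+x|-y⟩|² = 1/2.
Joint probability = 16/20 × 1/2 × 1/2 = 0.2000.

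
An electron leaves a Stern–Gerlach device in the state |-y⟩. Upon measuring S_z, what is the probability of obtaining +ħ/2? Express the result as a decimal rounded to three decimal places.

In the S_z basis, |-y⟩ = (|+z⟩ - i|-z⟩)/√2 and |+z⟩ = |+z⟩.
|⟨+z|-y⟩|² = 1/2.

0.500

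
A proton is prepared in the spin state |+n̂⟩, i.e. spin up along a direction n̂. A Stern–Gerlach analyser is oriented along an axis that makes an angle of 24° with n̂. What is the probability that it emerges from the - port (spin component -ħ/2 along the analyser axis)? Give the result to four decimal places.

For spin-½, the probability of finding spin-up along an axis at angle θ to the initial spin direction is cos²(θ/2); spin-down is sin²(θ/2).
θ = 24°, so P = sin²(12°) ≈ 0.0432.

0.0432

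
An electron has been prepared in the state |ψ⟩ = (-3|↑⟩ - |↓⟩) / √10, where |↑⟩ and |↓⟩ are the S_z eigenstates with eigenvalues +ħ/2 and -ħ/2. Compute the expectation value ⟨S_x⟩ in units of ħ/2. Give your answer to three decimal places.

⟨σ_x⟩ = 2 Re(a* b)/(|a|²+|b|²) with a = -3, b = -1.
a* b = 3, so ⟨σ_x⟩ = 6/10.
⟨S_x⟩ = (ħ/2)·⟨σ_x⟩.

0.600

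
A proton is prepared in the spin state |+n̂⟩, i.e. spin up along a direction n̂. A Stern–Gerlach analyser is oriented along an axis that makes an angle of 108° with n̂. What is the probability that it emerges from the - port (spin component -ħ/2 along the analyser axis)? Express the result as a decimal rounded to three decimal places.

For spin-½, the probability of finding spin-up along an axis at angle θ to the initial spin direction is cos²(θ/2); spin-down is sin²(θ/2).
θ = 108°, so P = sin²(54°) ≈ 0.655.

0.655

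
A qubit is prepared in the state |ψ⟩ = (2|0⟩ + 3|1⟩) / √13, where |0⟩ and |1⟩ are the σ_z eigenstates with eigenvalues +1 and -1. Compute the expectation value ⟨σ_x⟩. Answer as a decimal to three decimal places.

0.923

⟨σ_x⟩ = 2 Re(a* b)/(|a|²+|b|²) with a = 2, b = 3.
a* b = 6, so ⟨σ_x⟩ = 12/13.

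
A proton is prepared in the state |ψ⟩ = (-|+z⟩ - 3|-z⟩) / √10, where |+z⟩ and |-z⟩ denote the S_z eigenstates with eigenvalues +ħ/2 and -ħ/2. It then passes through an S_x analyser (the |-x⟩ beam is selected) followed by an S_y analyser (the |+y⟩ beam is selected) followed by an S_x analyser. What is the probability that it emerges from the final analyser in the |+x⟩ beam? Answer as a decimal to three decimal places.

0.050

First analyser (S_x): P(|-x⟩) = |⟨-x|ψ⟩|² = 4/20.
After stage 1 the state is |-x⟩; P(|+y⟩) = |⟨+y|-x⟩|² = 1/2.
After stage 2 the state is |+y⟩; P(|+x⟩) = |⟨+x|+y⟩|² = 1/2.
Joint probability = 4/20 × 1/2 × 1/2 = 0.050.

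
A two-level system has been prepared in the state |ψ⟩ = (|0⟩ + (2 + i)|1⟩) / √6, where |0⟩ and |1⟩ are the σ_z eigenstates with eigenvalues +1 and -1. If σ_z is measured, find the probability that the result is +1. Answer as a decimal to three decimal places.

The +1 outcome corresponds to |0⟩. Its amplitude in |ψ⟩ is 1/√6.
P = |1|² / 6 = 1/6.

0.167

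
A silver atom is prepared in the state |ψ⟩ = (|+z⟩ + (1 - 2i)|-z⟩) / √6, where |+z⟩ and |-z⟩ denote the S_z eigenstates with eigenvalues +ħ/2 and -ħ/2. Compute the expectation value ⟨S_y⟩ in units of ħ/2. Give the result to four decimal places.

⟨σ_y⟩ = 2 Im(a* b)/(|a|²+|b|²) with a = 1, b = (1 - 2i).
a* b = (1 - 2i), so ⟨σ_y⟩ = -4/6.
⟨S_y⟩ = (ħ/2)·⟨σ_y⟩.

-0.6667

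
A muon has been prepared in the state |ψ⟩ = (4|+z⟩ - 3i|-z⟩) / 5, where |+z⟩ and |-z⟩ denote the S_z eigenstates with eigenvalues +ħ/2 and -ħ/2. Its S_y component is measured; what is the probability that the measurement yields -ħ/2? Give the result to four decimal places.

0.9800

|-y⟩ = (|+z⟩ - i|-z⟩)/√2, so ⟨-y|ψ⟩ = (7) / (√2·5).
P = |7|² / 50 = 49/50.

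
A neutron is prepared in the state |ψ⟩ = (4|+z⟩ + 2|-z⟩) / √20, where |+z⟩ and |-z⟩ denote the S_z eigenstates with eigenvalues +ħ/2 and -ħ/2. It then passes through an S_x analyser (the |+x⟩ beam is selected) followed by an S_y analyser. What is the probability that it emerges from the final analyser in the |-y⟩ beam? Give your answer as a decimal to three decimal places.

0.450

First analyser (S_x): P(|+x⟩) = |⟨+x|ψ⟩|² = 36/40.
After stage 1 the state is |+x⟩; P(|-y⟩) = |⟨-y|+x⟩|² = 1/2.
Joint probability = 36/40 × 1/2 = 0.450.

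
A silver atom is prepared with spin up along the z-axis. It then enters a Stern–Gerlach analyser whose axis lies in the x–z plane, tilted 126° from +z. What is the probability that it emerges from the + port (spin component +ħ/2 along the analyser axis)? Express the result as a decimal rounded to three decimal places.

0.206

For spin-½, the probability of finding spin-up along an axis at angle θ to the initial spin direction is cos²(θ/2); spin-down is sin²(θ/2).
θ = 126°, so P = cos²(63°) ≈ 0.206.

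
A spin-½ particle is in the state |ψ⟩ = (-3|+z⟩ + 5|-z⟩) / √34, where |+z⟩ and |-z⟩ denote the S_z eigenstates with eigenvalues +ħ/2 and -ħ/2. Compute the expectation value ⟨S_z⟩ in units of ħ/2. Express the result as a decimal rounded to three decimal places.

⟨σ_z⟩ = |a|² - |b|² divided by |a|²+|b|², with a, b the |+z⟩, |-z⟩ amplitudes.
= (9 - 25)/34 = -16/34.
⟨S_z⟩ = (ħ/2)·⟨σ_z⟩.

-0.471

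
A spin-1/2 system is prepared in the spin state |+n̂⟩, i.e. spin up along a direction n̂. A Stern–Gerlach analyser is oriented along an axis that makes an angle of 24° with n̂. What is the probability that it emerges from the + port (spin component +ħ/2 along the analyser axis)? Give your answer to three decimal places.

For spin-½, the probability of finding spin-up along an axis at angle θ to the initial spin direction is cos²(θ/2); spin-down is sin²(θ/2).
θ = 24°, so P = cos²(12°) ≈ 0.957.

0.957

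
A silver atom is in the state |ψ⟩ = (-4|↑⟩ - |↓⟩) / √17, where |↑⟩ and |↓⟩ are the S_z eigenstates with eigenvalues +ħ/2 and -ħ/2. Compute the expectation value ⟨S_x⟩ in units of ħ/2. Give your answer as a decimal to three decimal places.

0.471

⟨σ_x⟩ = 2 Re(a* b)/(|a|²+|b|²) with a = -4, b = -1.
a* b = 4, so ⟨σ_x⟩ = 8/17.
⟨S_x⟩ = (ħ/2)·⟨σ_x⟩.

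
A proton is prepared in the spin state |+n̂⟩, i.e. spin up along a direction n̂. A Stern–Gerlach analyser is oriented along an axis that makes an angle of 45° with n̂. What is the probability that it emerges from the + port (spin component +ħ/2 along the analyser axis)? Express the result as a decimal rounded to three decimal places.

0.854

For spin-½, the probability of finding spin-up along an axis at angle θ to the initial spin direction is cos²(θ/2); spin-down is sin²(θ/2).
θ = 45°, so P = cos²(22.5°) ≈ 0.854.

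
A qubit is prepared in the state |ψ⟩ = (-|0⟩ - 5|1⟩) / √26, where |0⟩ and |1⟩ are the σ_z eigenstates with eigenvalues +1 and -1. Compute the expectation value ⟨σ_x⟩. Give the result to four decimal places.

⟨σ_x⟩ = 2 Re(a* b)/(|a|²+|b|²) with a = -1, b = -5.
a* b = 5, so ⟨σ_x⟩ = 10/26.

0.3846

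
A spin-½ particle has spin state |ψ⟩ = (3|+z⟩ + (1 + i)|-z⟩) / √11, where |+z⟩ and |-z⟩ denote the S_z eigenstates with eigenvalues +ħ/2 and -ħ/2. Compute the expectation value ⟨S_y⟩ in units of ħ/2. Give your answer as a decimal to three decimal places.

⟨σ_y⟩ = 2 Im(a* b)/(|a|²+|b|²) with a = 3, b = (1 + i).
a* b = (3 + 3i), so ⟨σ_y⟩ = 6/11.
⟨S_y⟩ = (ħ/2)·⟨σ_y⟩.

0.545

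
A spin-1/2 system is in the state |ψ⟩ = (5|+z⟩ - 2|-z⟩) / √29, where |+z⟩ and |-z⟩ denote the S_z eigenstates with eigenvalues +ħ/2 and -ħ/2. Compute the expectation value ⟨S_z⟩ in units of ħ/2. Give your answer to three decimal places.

⟨σ_z⟩ = |a|² - |b|² divided by |a|²+|b|², with a, b the |+z⟩, |-z⟩ amplitudes.
= (25 - 4)/29 = 21/29.
⟨S_z⟩ = (ħ/2)·⟨σ_z⟩.

0.724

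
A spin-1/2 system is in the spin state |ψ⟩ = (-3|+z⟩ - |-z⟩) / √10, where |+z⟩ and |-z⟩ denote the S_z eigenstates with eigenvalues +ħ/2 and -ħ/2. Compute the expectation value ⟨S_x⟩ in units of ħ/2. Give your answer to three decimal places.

0.600

⟨σ_x⟩ = 2 Re(a* b)/(|a|²+|b|²) with a = -3, b = -1.
a* b = 3, so ⟨σ_x⟩ = 6/10.
⟨S_x⟩ = (ħ/2)·⟨σ_x⟩.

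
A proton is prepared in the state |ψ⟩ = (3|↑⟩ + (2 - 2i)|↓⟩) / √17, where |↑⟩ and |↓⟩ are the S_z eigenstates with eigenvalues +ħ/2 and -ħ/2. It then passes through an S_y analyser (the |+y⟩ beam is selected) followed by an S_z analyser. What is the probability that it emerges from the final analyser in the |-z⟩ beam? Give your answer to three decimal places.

First analyser (S_y): P(|+y⟩) = |⟨+y|ψ⟩|² = 5/34.
After stage 1 the state is |+y⟩; P(|-z⟩) = |⟨-z|+y⟩|² = 1/2.
Joint probability = 5/34 × 1/2 = 0.074.

0.074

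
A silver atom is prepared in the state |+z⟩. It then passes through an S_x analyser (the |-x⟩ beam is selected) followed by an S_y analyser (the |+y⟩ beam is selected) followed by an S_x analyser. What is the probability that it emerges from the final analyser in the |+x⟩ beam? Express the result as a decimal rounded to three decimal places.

First analyser (S_x): from |+z⟩, P(|-x⟩) = 1/2.
After stage 1 the state is |-x⟩; P(|+y⟩) = |⟨+y|-x⟩|² = 1/2.
After stage 2 the state is |+y⟩; P(|+x⟩) = |⟨+x|+y⟩|² = 1/2.
Joint probability = 1/2 × 1/2 × 1/2 = 0.125.

0.125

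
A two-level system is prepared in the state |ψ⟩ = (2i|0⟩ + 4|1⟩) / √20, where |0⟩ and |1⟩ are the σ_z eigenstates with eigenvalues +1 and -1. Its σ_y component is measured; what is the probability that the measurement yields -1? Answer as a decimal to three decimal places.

|-y⟩ = (|0⟩ - i|1⟩)/√2, so ⟨-y|ψ⟩ = (6i) / (√2·√20).
P = |6i|² / 40 = 36/40.

0.900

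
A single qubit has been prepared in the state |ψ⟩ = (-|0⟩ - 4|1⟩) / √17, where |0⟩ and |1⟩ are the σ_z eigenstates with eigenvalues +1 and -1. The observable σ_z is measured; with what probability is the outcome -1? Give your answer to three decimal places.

The -1 outcome corresponds to |1⟩. Its amplitude in |ψ⟩ is -4/√17.
P = |-4|² / 17 = 16/17.

0.941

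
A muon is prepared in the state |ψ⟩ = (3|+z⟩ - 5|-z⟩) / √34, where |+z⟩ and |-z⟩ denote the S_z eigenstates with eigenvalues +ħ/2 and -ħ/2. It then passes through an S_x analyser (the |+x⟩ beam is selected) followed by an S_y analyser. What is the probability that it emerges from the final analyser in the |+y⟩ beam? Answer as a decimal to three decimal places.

0.029

First analyser (S_x): P(|+x⟩) = |⟨+x|ψ⟩|² = 4/68.
After stage 1 the state is |+x⟩; P(|+y⟩) = |⟨+y|+x⟩|² = 1/2.
Joint probability = 4/68 × 1/2 = 0.029.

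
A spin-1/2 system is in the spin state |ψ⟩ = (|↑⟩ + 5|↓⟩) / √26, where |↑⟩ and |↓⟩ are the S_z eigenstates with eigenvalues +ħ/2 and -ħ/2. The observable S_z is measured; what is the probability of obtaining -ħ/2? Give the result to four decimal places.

0.9615

The -ħ/2 outcome corresponds to |↓⟩. Its amplitude in |ψ⟩ is 5/√26.
P = |5|² / 26 = 25/26.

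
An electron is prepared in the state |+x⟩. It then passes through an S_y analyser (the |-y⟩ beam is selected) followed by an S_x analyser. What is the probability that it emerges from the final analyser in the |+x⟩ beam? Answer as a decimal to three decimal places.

0.250

First analyser (S_y): from |+x⟩, P(|-y⟩) = 1/2.
After stage 1 the state is |-y⟩; P(|+x⟩) = |⟨+x|-y⟩|² = 1/2.
Joint probability = 1/2 × 1/2 = 0.250.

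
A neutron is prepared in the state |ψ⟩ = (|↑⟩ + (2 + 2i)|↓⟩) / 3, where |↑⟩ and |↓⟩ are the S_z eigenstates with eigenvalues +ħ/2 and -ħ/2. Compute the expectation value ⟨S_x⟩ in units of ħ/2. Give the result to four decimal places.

⟨σ_x⟩ = 2 Re(a* b)/(|a|²+|b|²) with a = 1, b = (2 + 2i).
a* b = (2 + 2i), so ⟨σ_x⟩ = 4/9.
⟨S_x⟩ = (ħ/2)·⟨σ_x⟩.

0.4444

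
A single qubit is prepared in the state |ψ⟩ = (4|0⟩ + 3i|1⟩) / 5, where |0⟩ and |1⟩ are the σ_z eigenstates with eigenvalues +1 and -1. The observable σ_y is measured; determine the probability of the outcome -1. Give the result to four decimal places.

|-y⟩ = (|0⟩ - i|1⟩)/√2, so ⟨-y|ψ⟩ = (1) / (√2·5).
P = |1|² / 50 = 1/50.

0.0200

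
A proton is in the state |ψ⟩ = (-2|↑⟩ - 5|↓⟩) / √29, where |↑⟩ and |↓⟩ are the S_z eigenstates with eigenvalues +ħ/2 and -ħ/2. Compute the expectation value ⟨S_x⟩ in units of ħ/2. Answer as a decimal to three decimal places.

0.690

⟨σ_x⟩ = 2 Re(a* b)/(|a|²+|b|²) with a = -2, b = -5.
a* b = 10, so ⟨σ_x⟩ = 20/29.
⟨S_x⟩ = (ħ/2)·⟨σ_x⟩.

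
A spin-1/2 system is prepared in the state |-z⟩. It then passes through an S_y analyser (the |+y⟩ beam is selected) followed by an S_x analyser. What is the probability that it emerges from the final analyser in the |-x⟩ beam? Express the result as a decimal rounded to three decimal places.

First analyser (S_y): from |-z⟩, P(|+y⟩) = 1/2.
After stage 1 the state is |+y⟩; P(|-x⟩) = |⟨-x|+y⟩|² = 1/2.
Joint probability = 1/2 × 1/2 = 0.250.

0.250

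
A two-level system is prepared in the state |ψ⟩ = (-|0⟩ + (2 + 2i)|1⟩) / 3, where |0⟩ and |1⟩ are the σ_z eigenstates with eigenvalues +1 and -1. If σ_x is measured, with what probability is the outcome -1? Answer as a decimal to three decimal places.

|-x⟩ = (|0⟩ - |1⟩)/√2, so ⟨-x|ψ⟩ = (-3 - 2i) / (√2·3).
P = |-3 - 2i|² / 18 = 13/18.

0.722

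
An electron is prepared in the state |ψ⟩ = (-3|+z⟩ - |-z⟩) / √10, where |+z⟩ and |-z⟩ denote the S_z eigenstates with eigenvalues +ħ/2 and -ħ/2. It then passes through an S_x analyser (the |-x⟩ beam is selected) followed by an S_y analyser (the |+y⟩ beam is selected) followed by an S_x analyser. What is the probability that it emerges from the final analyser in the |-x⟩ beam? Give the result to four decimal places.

0.0500

First analyser (S_x): P(|-x⟩) = |⟨-x|ψ⟩|² = 4/20.
After stage 1 the state is |-x⟩; P(|+y⟩) = |⟨+y|-x⟩|² = 1/2.
After stage 2 the state is |+y⟩; P(|-x⟩) = |⟨-x|+y⟩|² = 1/2.
Joint probability = 4/20 × 1/2 × 1/2 = 0.0500.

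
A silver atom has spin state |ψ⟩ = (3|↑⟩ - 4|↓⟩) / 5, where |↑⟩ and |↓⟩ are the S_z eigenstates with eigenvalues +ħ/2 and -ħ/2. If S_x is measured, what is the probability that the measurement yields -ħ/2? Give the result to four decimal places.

|-x⟩ = (|↑⟩ - |↓⟩)/√2, so ⟨-x|ψ⟩ = (7) / (√2·5).
P = |7|² / 50 = 49/50.

0.9800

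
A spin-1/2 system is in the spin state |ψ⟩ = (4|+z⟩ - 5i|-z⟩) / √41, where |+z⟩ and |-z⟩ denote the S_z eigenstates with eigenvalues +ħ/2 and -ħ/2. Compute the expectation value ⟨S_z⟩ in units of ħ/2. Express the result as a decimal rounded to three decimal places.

⟨σ_z⟩ = |a|² - |b|² divided by |a|²+|b|², with a, b the |+z⟩, |-z⟩ amplitudes.
= (16 - 25)/41 = -9/41.
⟨S_z⟩ = (ħ/2)·⟨σ_z⟩.

-0.220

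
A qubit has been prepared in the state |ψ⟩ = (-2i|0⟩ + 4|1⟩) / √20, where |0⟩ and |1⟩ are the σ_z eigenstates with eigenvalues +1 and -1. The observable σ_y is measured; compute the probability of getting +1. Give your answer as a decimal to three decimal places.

|+y⟩ = (|0⟩ + i|1⟩)/√2, so ⟨+y|ψ⟩ = (-6i) / (√2·√20).
P = |-6i|² / 40 = 36/40.

0.900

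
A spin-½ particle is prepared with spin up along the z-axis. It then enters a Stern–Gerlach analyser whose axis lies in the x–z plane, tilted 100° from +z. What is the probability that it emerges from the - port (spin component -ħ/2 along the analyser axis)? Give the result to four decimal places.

For spin-½, the probability of finding spin-up along an axis at angle θ to the initial spin direction is cos²(θ/2); spin-down is sin²(θ/2).
θ = 100°, so P = sin²(50°) ≈ 0.5868.

0.5868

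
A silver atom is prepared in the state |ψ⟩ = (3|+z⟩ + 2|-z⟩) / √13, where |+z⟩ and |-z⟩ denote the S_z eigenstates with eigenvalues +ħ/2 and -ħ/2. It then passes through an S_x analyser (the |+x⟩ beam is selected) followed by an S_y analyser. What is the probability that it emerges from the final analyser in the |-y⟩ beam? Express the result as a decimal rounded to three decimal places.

0.481

First analyser (S_x): P(|+x⟩) = |⟨+x|ψ⟩|² = 25/26.
After stage 1 the state is |+x⟩; P(|-y⟩) = |⟨-y|+x⟩|² = 1/2.
Joint probability = 25/26 × 1/2 = 0.481.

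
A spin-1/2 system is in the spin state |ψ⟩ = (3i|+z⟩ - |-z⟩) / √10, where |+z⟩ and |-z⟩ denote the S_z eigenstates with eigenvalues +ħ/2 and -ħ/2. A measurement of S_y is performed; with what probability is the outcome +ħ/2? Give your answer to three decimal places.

0.800

|+y⟩ = (|+z⟩ + i|-z⟩)/√2, so ⟨+y|ψ⟩ = (4i) / (√2·√10).
P = |4i|² / 20 = 16/20.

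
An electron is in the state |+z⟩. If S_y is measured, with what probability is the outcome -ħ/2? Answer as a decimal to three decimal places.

In the S_z basis, |+z⟩ = |+z⟩ and |-y⟩ = (|+z⟩ - i|-z⟩)/√2.
|⟨-y|+z⟩|² = 1/2.

0.500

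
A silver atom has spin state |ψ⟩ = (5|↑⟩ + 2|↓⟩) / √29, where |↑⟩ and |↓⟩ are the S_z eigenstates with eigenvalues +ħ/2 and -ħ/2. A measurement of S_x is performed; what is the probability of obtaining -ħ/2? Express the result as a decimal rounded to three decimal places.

|-x⟩ = (|↑⟩ - |↓⟩)/√2, so ⟨-x|ψ⟩ = (3) / (√2·√29).
P = |3|² / 58 = 9/58.

0.155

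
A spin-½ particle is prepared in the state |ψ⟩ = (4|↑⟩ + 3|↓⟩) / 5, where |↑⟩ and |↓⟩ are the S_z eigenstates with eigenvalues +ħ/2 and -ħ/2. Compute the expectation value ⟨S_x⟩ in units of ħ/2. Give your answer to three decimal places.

⟨σ_x⟩ = 2 Re(a* b)/(|a|²+|b|²) with a = 4, b = 3.
a* b = 12, so ⟨σ_x⟩ = 24/25.
⟨S_x⟩ = (ħ/2)·⟨σ_x⟩.

0.960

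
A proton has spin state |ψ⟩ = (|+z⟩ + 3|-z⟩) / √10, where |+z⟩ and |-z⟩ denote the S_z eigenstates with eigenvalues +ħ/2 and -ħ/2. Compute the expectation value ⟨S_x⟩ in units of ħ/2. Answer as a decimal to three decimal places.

⟨σ_x⟩ = 2 Re(a* b)/(|a|²+|b|²) with a = 1, b = 3.
a* b = 3, so ⟨σ_x⟩ = 6/10.
⟨S_x⟩ = (ħ/2)·⟨σ_x⟩.

0.600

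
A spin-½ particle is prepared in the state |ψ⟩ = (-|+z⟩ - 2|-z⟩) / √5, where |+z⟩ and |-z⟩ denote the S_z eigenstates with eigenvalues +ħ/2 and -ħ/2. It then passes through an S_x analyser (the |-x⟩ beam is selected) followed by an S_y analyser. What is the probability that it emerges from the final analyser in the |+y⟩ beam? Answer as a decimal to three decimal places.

First analyser (S_x): P(|-x⟩) = |⟨-x|ψ⟩|² = 1/10.
After stage 1 the state is |-x⟩; P(|+y⟩) = |⟨+y|-x⟩|² = 1/2.
Joint probability = 1/10 × 1/2 = 0.050.

0.050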